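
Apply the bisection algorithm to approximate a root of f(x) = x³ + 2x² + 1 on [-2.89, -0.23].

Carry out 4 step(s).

f(x) = x³ + 2x² + 1
Initial interval: [-2.89, -0.23]

Iteration 1:
  c_1 = (-2.890000 + (-0.230000))/2 = -1.560000
  f(c_1) = f(-1.560000) = 2.070784
  f(a) × f(c) < 0, new interval: [-2.890000, -1.560000]
Iteration 2:
  c_2 = (-2.890000 + (-1.560000))/2 = -2.225000
  f(c_2) = f(-2.225000) = -0.113891
  f(a) × f(c) ≥ 0, new interval: [-2.225000, -1.560000]
Iteration 3:
  c_3 = (-2.225000 + (-1.560000))/2 = -1.892500
  f(c_3) = f(-1.892500) = 1.385017
  f(a) × f(c) < 0, new interval: [-2.225000, -1.892500]
Iteration 4:
  c_4 = (-2.225000 + (-1.892500))/2 = -2.058750
  f(c_4) = f(-2.058750) = 0.750991
  f(a) × f(c) < 0, new interval: [-2.225000, -2.058750]

After 4 iteration(s), the approximation is c_4 = -2.058750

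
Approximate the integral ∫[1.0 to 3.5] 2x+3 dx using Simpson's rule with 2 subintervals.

f(x) = 2x+3
a = 1.0, b = 3.5, n = 2
h = (b - a)/n = 1.250000

Simpson's rule: (h/3)[f(x₀) + 4f(x₁) + 2f(x₂) + ... + f(xₙ)]

x_0 = 1.0000, f(x_0) = 5.000000, coefficient = 1
x_1 = 2.2500, f(x_1) = 7.500000, coefficient = 4
x_2 = 3.5000, f(x_2) = 10.000000, coefficient = 1

I ≈ (1.250000/3) × 45.000000 = 18.750000
Exact value: 18.750000
Error: 0.000000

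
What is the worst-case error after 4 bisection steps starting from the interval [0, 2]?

Bisection error bound: |error| ≤ (b-a)/2^n
|error| ≤ (2 - 0)/2^4 = 2/2^4
|error| ≤ 0.1250000000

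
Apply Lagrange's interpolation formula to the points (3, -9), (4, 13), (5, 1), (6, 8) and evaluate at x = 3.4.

Lagrange interpolation formula:
P(x) = Σ yᵢ × Lᵢ(x)
where Lᵢ(x) = Π_{j≠i} (x - xⱼ)/(xᵢ - xⱼ)

L_0(3.4) = (3.4 - 4)/(3 - 4) × (3.4 - 5)/(3 - 5) × (3.4 - 6)/(3 - 6) = 0.416000
L_1(3.4) = (3.4 - 3)/(4 - 3) × (3.4 - 5)/(4 - 5) × (3.4 - 6)/(4 - 6) = 0.832000
L_2(3.4) = (3.4 - 3)/(5 - 3) × (3.4 - 4)/(5 - 4) × (3.4 - 6)/(5 - 6) = -0.312000
L_3(3.4) = (3.4 - 3)/(6 - 3) × (3.4 - 4)/(6 - 4) × (3.4 - 5)/(6 - 5) = 0.064000

P(3.4) = (-9)×L_0(3.4) + 13×L_1(3.4) + 1×L_2(3.4) + 8×L_3(3.4)
P(3.4) = 7.272000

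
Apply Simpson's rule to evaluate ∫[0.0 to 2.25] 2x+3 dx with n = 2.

f(x) = 2x+3
a = 0.0, b = 2.25, n = 2
h = (b - a)/n = 1.125000

Simpson's rule: (h/3)[f(x₀) + 4f(x₁) + 2f(x₂) + ... + f(xₙ)]

x_0 = 0.0000, f(x_0) = 3.000000, coefficient = 1
x_1 = 1.1250, f(x_1) = 5.250000, coefficient = 4
x_2 = 2.2500, f(x_2) = 7.500000, coefficient = 1

I ≈ (1.125000/3) × 31.500000 = 11.812500
Exact value: 11.812500
Error: 0.000000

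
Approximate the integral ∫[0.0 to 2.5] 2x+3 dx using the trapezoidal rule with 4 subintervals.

f(x) = 2x+3
a = 0.0, b = 2.5, n = 4
h = (b - a)/n = 0.625000

Trapezoidal rule: (h/2)[f(x₀) + 2f(x₁) + 2f(x₂) + ... + f(xₙ)]

x_0 = 0.0000, f(x_0) = 3.000000, coefficient = 1
x_1 = 0.6250, f(x_1) = 4.250000, coefficient = 2
x_2 = 1.2500, f(x_2) = 5.500000, coefficient = 2
x_3 = 1.8750, f(x_3) = 6.750000, coefficient = 2
x_4 = 2.5000, f(x_4) = 8.000000, coefficient = 1

I ≈ (0.625000/2) × 44.000000 = 13.750000
Exact value: 13.750000
Error: 0.000000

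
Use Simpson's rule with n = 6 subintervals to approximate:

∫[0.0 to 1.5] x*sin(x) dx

f(x) = x*sin(x)
a = 0.0, b = 1.5, n = 6
h = (b - a)/n = 0.250000

Simpson's rule: (h/3)[f(x₀) + 4f(x₁) + 2f(x₂) + ... + f(xₙ)]

x_0 = 0.0000, f(x_0) = 0.000000, coefficient = 1
x_1 = 0.2500, f(x_1) = 0.061851, coefficient = 4
x_2 = 0.5000, f(x_2) = 0.239713, coefficient = 2
x_3 = 0.7500, f(x_3) = 0.511229, coefficient = 4
x_4 = 1.0000, f(x_4) = 0.841471, coefficient = 2
x_5 = 1.2500, f(x_5) = 1.186231, coefficient = 4
x_6 = 1.5000, f(x_6) = 1.496242, coefficient = 1

I ≈ (0.250000/3) × 10.695853 = 0.891321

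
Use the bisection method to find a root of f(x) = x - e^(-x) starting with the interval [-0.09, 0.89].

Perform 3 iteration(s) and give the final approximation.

f(x) = x - e^(-x)
Initial interval: [-0.09, 0.89]

Iteration 1:
  c_1 = (-0.090000 + 0.890000)/2 = 0.400000
  f(c_1) = f(0.400000) = -0.270320
  f(a) × f(c) ≥ 0, new interval: [0.400000, 0.890000]
Iteration 2:
  c_2 = (0.400000 + 0.890000)/2 = 0.645000
  f(c_2) = f(0.645000) = 0.120337
  f(a) × f(c) < 0, new interval: [0.400000, 0.645000]
Iteration 3:
  c_3 = (0.400000 + 0.645000)/2 = 0.522500
  f(c_3) = f(0.522500) = -0.070536
  f(a) × f(c) ≥ 0, new interval: [0.522500, 0.645000]

After 3 iteration(s), the approximation is c_3 = 0.522500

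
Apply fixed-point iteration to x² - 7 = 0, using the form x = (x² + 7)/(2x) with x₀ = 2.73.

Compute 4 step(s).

Equation: x² - 7 = 0
Fixed-point form: x = (x² + 7)/(2x)
x₀ = 2.73

x_1 = g(2.730000) = 2.647051
x_2 = g(2.647051) = 2.645752
x_3 = g(2.645752) = 2.645751
x_4 = g(2.645751) = 2.645751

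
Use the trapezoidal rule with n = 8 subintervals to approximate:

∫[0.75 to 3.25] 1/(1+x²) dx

f(x) = 1/(1+x²)
a = 0.75, b = 3.25, n = 8
h = (b - a)/n = 0.312500

Trapezoidal rule: (h/2)[f(x₀) + 2f(x₁) + 2f(x₂) + ... + f(xₙ)]

x_0 = 0.7500, f(x_0) = 0.640000, coefficient = 1
x_1 = 1.0625, f(x_1) = 0.469725, coefficient = 2
x_2 = 1.3750, f(x_2) = 0.345946, coefficient = 2
x_3 = 1.6875, f(x_3) = 0.259898, coefficient = 2
x_4 = 2.0000, f(x_4) = 0.200000, coefficient = 2
x_5 = 2.3125, f(x_5) = 0.157538, coefficient = 2
x_6 = 2.6250, f(x_6) = 0.126733, coefficient = 2
x_7 = 2.9375, f(x_7) = 0.103854, coefficient = 2
x_8 = 3.2500, f(x_8) = 0.086486, coefficient = 1

I ≈ (0.312500/2) × 4.053875 = 0.633418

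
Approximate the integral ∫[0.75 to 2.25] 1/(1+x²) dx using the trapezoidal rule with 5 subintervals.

f(x) = 1/(1+x²)
a = 0.75, b = 2.25, n = 5
h = (b - a)/n = 0.300000

Trapezoidal rule: (h/2)[f(x₀) + 2f(x₁) + 2f(x₂) + ... + f(xₙ)]

x_0 = 0.7500, f(x_0) = 0.640000, coefficient = 1
x_1 = 1.0500, f(x_1) = 0.475624, coefficient = 2
x_2 = 1.3500, f(x_2) = 0.354296, coefficient = 2
x_3 = 1.6500, f(x_3) = 0.268637, coefficient = 2
x_4 = 1.9500, f(x_4) = 0.208225, coefficient = 2
x_5 = 2.2500, f(x_5) = 0.164948, coefficient = 1

I ≈ (0.300000/2) × 3.418512 = 0.512777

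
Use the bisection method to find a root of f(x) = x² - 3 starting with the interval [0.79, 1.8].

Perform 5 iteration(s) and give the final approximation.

f(x) = x² - 3
Initial interval: [0.79, 1.8]

Iteration 1:
  c_1 = (0.790000 + 1.800000)/2 = 1.295000
  f(c_1) = f(1.295000) = -1.322975
  f(a) × f(c) ≥ 0, new interval: [1.295000, 1.800000]
Iteration 2:
  c_2 = (1.295000 + 1.800000)/2 = 1.547500
  f(c_2) = f(1.547500) = -0.605244
  f(a) × f(c) ≥ 0, new interval: [1.547500, 1.800000]
Iteration 3:
  c_3 = (1.547500 + 1.800000)/2 = 1.673750
  f(c_3) = f(1.673750) = -0.198561
  f(a) × f(c) ≥ 0, new interval: [1.673750, 1.800000]
Iteration 4:
  c_4 = (1.673750 + 1.800000)/2 = 1.736875
  f(c_4) = f(1.736875) = 0.016735
  f(a) × f(c) < 0, new interval: [1.673750, 1.736875]
Iteration 5:
  c_5 = (1.673750 + 1.736875)/2 = 1.705313
  f(c_5) = f(1.705313) = -0.091909
  f(a) × f(c) ≥ 0, new interval: [1.705313, 1.736875]

After 5 iteration(s), the approximation is c_5 = 1.705313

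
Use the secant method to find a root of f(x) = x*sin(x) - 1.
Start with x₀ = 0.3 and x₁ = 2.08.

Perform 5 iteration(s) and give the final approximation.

f(x) = x*sin(x) - 1
x₀ = 0.3, x₁ = 2.08

Secant formula: x_{n+1} = x_n - f(x_n)(x_n - x_{n-1})/(f(x_n) - f(x_{n-1}))

Iteration 1:
  f(0.300000) = -0.911344
  f(2.080000) = 0.816117
  x_2 = 2.080000 - 0.816117×(2.080000 - 0.300000)/(0.816117 - (-0.911344))
       = 1.239062
Iteration 2:
  f(2.080000) = 0.816117
  f(1.239062) = 0.171507
  x_3 = 1.239062 - 0.171507×(1.239062 - 2.080000)/(0.171507 - 0.816117)
       = 1.015319
Iteration 3:
  f(1.239062) = 0.171507
  f(1.015319) = -0.137335
  x_4 = 1.015319 - (-0.137335)×(1.015319 - 1.239062)/(-0.137335 - 0.171507)
       = 1.114813
Iteration 4:
  f(1.015319) = -0.137335
  f(1.114813) = 0.000910
  x_5 = 1.114813 - 0.000910×(1.114813 - 1.015319)/(0.000910 - (-0.137335))
       = 1.114157
Iteration 5:
  f(1.114813) = 0.000910
  f(1.114157) = 0.000000
  x_6 = 1.114157 - 0.000000×(1.114157 - 1.114813)/(0.000000 - 0.000910)
       = 1.114157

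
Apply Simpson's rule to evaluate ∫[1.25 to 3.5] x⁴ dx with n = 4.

f(x) = x⁴
a = 1.25, b = 3.5, n = 4
h = (b - a)/n = 0.562500

Simpson's rule: (h/3)[f(x₀) + 4f(x₁) + 2f(x₂) + ... + f(xₙ)]

x_0 = 1.2500, f(x_0) = 2.441406, coefficient = 1
x_1 = 1.8125, f(x_1) = 10.792252, coefficient = 4
x_2 = 2.3750, f(x_2) = 31.816650, coefficient = 2
x_3 = 2.9375, f(x_3) = 74.458023, coefficient = 4
x_4 = 3.5000, f(x_4) = 150.062500, coefficient = 1

I ≈ (0.562500/3) × 557.138306 = 104.463432
Exact value: 104.433398
Error: 0.030034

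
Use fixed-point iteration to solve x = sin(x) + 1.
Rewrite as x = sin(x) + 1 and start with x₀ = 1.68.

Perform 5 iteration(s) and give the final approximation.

Equation: x = sin(x) + 1
Fixed-point form: x = sin(x) + 1
x₀ = 1.68

x_1 = g(1.680000) = 1.994043
x_2 = g(1.994043) = 1.911760
x_3 = g(1.911760) = 1.942433
x_4 = g(1.942433) = 1.931734
x_5 = g(1.931734) = 1.935566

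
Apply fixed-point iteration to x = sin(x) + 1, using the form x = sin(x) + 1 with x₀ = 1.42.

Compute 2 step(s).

Equation: x = sin(x) + 1
Fixed-point form: x = sin(x) + 1
x₀ = 1.42

x_1 = g(1.420000) = 1.988652
x_2 = g(1.988652) = 1.913961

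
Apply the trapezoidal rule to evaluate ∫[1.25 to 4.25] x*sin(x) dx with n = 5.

f(x) = x*sin(x)
a = 1.25, b = 4.25, n = 5
h = (b - a)/n = 0.600000

Trapezoidal rule: (h/2)[f(x₀) + 2f(x₁) + 2f(x₂) + ... + f(xₙ)]

x_0 = 1.2500, f(x_0) = 1.186231, coefficient = 1
x_1 = 1.8500, f(x_1) = 1.778359, coefficient = 2
x_2 = 2.4500, f(x_2) = 1.562524, coefficient = 2
x_3 = 3.0500, f(x_3) = 0.278967, coefficient = 2
x_4 = 3.6500, f(x_4) = -1.776771, coefficient = 2
x_5 = 4.2500, f(x_5) = -3.803705, coefficient = 1

I ≈ (0.600000/2) × 1.068683 = 0.320605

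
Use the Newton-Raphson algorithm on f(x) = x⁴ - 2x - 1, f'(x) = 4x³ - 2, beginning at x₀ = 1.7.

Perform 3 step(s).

f(x) = x⁴ - 2x - 1
f'(x) = 4x³ - 2
x₀ = 1.7

Newton-Raphson formula: x_{n+1} = x_n - f(x_n)/f'(x_n)

Iteration 1:
  f(1.700000) = 3.952100
  f'(1.700000) = 17.652000
  x_1 = 1.700000 - 3.952100/17.652000 = 1.476110
Iteration 2:
  f(1.476110) = 0.795392
  f'(1.476110) = 10.865198
  x_2 = 1.476110 - 0.795392/10.865198 = 1.402905
Iteration 3:
  f(1.402905) = 0.067773
  f'(1.402905) = 9.044464
  x_3 = 1.402905 - 0.067773/9.044464 = 1.395412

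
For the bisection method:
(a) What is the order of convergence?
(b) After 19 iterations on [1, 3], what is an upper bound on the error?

(a) Bisection has linear (order 1) convergence; the error is halved each step.

(b) Error bound = (b-a)/2^n = (3 - 1)/2^{19}
    = 2/2^{19}

(a) 1 (linear); (b) error ≤ 3.81e-06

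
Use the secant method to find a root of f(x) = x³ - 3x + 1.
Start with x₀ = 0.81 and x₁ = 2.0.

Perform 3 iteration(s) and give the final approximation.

f(x) = x³ - 3x + 1
x₀ = 0.81, x₁ = 2.0

Secant formula: x_{n+1} = x_n - f(x_n)(x_n - x_{n-1})/(f(x_n) - f(x_{n-1}))

Iteration 1:
  f(0.810000) = -0.898559
  f(2.000000) = 3.000000
  x_2 = 2.000000 - 3.000000×(2.000000 - 0.810000)/(3.000000 - (-0.898559))
       = 1.084277
Iteration 2:
  f(2.000000) = 3.000000
  f(1.084277) = -0.978094
  x_3 = 1.084277 - (-0.978094)×(1.084277 - 2.000000)/(-0.978094 - 3.000000)
       = 1.309426
Iteration 3:
  f(1.084277) = -0.978094
  f(1.309426) = -0.683141
  x_4 = 1.309426 - (-0.683141)×(1.309426 - 1.084277)/(-0.683141 - (-0.978094))
       = 1.830895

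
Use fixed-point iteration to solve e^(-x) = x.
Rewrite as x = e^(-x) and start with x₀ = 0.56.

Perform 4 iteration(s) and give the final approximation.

Equation: e^(-x) = x
Fixed-point form: x = e^(-x)
x₀ = 0.56

x_1 = g(0.560000) = 0.571209
x_2 = g(0.571209) = 0.564842
x_3 = g(0.564842) = 0.568450
x_4 = g(0.568450) = 0.566403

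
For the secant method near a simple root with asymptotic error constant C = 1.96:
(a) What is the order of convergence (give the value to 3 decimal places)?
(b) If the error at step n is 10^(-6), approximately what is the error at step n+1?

(a) Secant method has superlinear convergence with order φ = (1+√5)/2 ≈ 1.618.
    This means |e_{n+1}| ≈ C|e_n|^1.618.

(b) With |e_n| = 10^(-6) and C = 1.96:
    |e_{n+1}| ≈ 1.96 × (10^(-6))^1.618 = 1.96 × 10^(-9.71)

(a) ≈ 1.618 (golden ratio); (b) |e_{n+1}| ≈ 3.838e-10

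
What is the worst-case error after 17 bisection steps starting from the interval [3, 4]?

Bisection error bound: |error| ≤ (b-a)/2^n
|error| ≤ (4 - 3)/2^17 = 1/2^17
|error| ≤ 0.0000076294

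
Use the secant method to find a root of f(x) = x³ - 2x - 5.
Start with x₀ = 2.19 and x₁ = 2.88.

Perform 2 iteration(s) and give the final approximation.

f(x) = x³ - 2x - 5
x₀ = 2.19, x₁ = 2.88

Secant formula: x_{n+1} = x_n - f(x_n)(x_n - x_{n-1})/(f(x_n) - f(x_{n-1}))

Iteration 1:
  f(2.190000) = 1.123459
  f(2.880000) = 13.127872
  x_2 = 2.880000 - 13.127872×(2.880000 - 2.190000)/(13.127872 - 1.123459)
       = 2.125425
Iteration 2:
  f(2.880000) = 13.127872
  f(2.125425) = 0.350610
  x_3 = 2.125425 - 0.350610×(2.125425 - 2.880000)/(0.350610 - 13.127872)
       = 2.104719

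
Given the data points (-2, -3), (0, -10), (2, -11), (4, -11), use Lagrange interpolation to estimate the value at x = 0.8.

Lagrange interpolation formula:
P(x) = Σ yᵢ × Lᵢ(x)
where Lᵢ(x) = Π_{j≠i} (x - xⱼ)/(xᵢ - xⱼ)

L_0(0.8) = (0.8 - 0)/(-2 - 0) × (0.8 - 2)/(-2 - 2) × (0.8 - 4)/(-2 - 4) = -0.064000
L_1(0.8) = (0.8 - (-2))/(0 - (-2)) × (0.8 - 2)/(0 - 2) × (0.8 - 4)/(0 - 4) = 0.672000
L_2(0.8) = (0.8 - (-2))/(2 - (-2)) × (0.8 - 0)/(2 - 0) × (0.8 - 4)/(2 - 4) = 0.448000
L_3(0.8) = (0.8 - (-2))/(4 - (-2)) × (0.8 - 0)/(4 - 0) × (0.8 - 2)/(4 - 2) = -0.056000

P(0.8) = (-3)×L_0(0.8) + (-10)×L_1(0.8) + (-11)×L_2(0.8) + (-11)×L_3(0.8)
P(0.8) = -10.840000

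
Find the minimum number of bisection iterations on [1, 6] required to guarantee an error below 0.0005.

We need (b-a)/2^n ≤ 0.0005
(6 - 1)/2^n ≤ 0.0005
5/2^n ≤ 0.0005
2^n ≥ 10000
n ≥ log₂(10000) = 13.29
n ≥ 14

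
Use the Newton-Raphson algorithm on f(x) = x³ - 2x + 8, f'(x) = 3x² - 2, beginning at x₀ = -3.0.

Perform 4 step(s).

f(x) = x³ - 2x + 8
f'(x) = 3x² - 2
x₀ = -3.0

Newton-Raphson formula: x_{n+1} = x_n - f(x_n)/f'(x_n)

Iteration 1:
  f(-3.000000) = -13.000000
  f'(-3.000000) = 25.000000
  x_1 = -3.000000 - (-13.000000)/25.000000 = -2.480000
Iteration 2:
  f(-2.480000) = -2.292992
  f'(-2.480000) = 16.451200
  x_2 = -2.480000 - (-2.292992)/16.451200 = -2.340619
Iteration 3:
  f(-2.340619) = -0.141830
  f'(-2.340619) = 14.435486
  x_3 = -2.340619 - (-0.141830)/14.435486 = -2.330793
Iteration 4:
  f(-2.330793) = -0.000677
  f'(-2.330793) = 14.297794
  x_4 = -2.330793 - (-0.000677)/14.297794 = -2.330746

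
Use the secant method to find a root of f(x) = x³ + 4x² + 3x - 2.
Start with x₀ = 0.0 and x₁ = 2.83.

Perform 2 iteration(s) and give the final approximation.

f(x) = x³ + 4x² + 3x - 2
x₀ = 0.0, x₁ = 2.83

Secant formula: x_{n+1} = x_n - f(x_n)(x_n - x_{n-1})/(f(x_n) - f(x_{n-1}))

Iteration 1:
  f(0.000000) = -2.000000
  f(2.830000) = 61.190787
  x_2 = 2.830000 - 61.190787×(2.830000 - 0.000000)/(61.190787 - (-2.000000))
       = 0.089570
Iteration 2:
  f(2.830000) = 61.190787
  f(0.089570) = -1.698480
  x_3 = 0.089570 - (-1.698480)×(0.089570 - 2.830000)/(-1.698480 - 61.190787)
       = 0.163582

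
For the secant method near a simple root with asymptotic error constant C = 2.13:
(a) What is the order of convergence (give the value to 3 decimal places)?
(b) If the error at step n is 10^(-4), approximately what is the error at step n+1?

(a) Secant method has superlinear convergence with order φ = (1+√5)/2 ≈ 1.618.
    This means |e_{n+1}| ≈ C|e_n|^1.618.

(b) With |e_n| = 10^(-4) and C = 2.13:
    |e_{n+1}| ≈ 2.13 × (10^(-4))^1.618 = 2.13 × 10^(-6.47)

(a) ≈ 1.618 (golden ratio); (b) |e_{n+1}| ≈ 7.182e-07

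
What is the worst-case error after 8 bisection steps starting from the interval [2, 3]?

Bisection error bound: |error| ≤ (b-a)/2^n
|error| ≤ (3 - 2)/2^8 = 1/2^8
|error| ≤ 0.0039062500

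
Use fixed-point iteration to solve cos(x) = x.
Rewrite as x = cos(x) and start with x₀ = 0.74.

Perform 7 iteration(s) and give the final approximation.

Equation: cos(x) = x
Fixed-point form: x = cos(x)
x₀ = 0.74

x_1 = g(0.740000) = 0.738469
x_2 = g(0.738469) = 0.739500
x_3 = g(0.739500) = 0.738805
x_4 = g(0.738805) = 0.739274
x_5 = g(0.739274) = 0.738958
x_6 = g(0.738958) = 0.739171
x_7 = g(0.739171) = 0.739028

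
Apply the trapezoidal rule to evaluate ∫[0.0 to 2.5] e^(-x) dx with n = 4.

f(x) = e^(-x)
a = 0.0, b = 2.5, n = 4
h = (b - a)/n = 0.625000

Trapezoidal rule: (h/2)[f(x₀) + 2f(x₁) + 2f(x₂) + ... + f(xₙ)]

x_0 = 0.0000, f(x_0) = 1.000000, coefficient = 1
x_1 = 0.6250, f(x_1) = 0.535261, coefficient = 2
x_2 = 1.2500, f(x_2) = 0.286505, coefficient = 2
x_3 = 1.8750, f(x_3) = 0.153355, coefficient = 2
x_4 = 2.5000, f(x_4) = 0.082085, coefficient = 1

I ≈ (0.625000/2) × 3.032327 = 0.947602
Exact value: 0.917915
Error: 0.029687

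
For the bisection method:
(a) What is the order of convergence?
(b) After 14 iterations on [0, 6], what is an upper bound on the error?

(a) Bisection has linear (order 1) convergence; the error is halved each step.

(b) Error bound = (b-a)/2^n = (6 - 0)/2^{14}
    = 6/2^{14}

(a) 1 (linear); (b) error ≤ 3.66e-04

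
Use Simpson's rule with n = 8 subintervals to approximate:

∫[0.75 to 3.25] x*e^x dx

f(x) = x*e^x
a = 0.75, b = 3.25, n = 8
h = (b - a)/n = 0.312500

Simpson's rule: (h/3)[f(x₀) + 4f(x₁) + 2f(x₂) + ... + f(xₙ)]

x_0 = 0.7500, f(x_0) = 1.587750, coefficient = 1
x_1 = 1.0625, f(x_1) = 3.074446, coefficient = 4
x_2 = 1.3750, f(x_2) = 5.438230, coefficient = 2
x_3 = 1.6875, f(x_3) = 9.122539, coefficient = 4
x_4 = 2.0000, f(x_4) = 14.778112, coefficient = 2
x_5 = 2.3125, f(x_5) = 23.355423, coefficient = 4
x_6 = 2.6250, f(x_6) = 36.237007, coefficient = 2
x_7 = 2.9375, f(x_7) = 55.426559, coefficient = 4
x_8 = 3.2500, f(x_8) = 83.818605, coefficient = 1

I ≈ (0.312500/3) × 562.228918 = 58.565512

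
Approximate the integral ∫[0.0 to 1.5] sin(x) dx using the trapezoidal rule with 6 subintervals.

f(x) = sin(x)
a = 0.0, b = 1.5, n = 6
h = (b - a)/n = 0.250000

Trapezoidal rule: (h/2)[f(x₀) + 2f(x₁) + 2f(x₂) + ... + f(xₙ)]

x_0 = 0.0000, f(x_0) = 0.000000, coefficient = 1
x_1 = 0.2500, f(x_1) = 0.247404, coefficient = 2
x_2 = 0.5000, f(x_2) = 0.479426, coefficient = 2
x_3 = 0.7500, f(x_3) = 0.681639, coefficient = 2
x_4 = 1.0000, f(x_4) = 0.841471, coefficient = 2
x_5 = 1.2500, f(x_5) = 0.948985, coefficient = 2
x_6 = 1.5000, f(x_6) = 0.997495, coefficient = 1

I ≈ (0.250000/2) × 7.395343 = 0.924418
Exact value: 0.929263
Error: 0.004845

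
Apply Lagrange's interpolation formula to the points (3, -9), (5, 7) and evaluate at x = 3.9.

Lagrange interpolation formula:
P(x) = Σ yᵢ × Lᵢ(x)
where Lᵢ(x) = Π_{j≠i} (x - xⱼ)/(xᵢ - xⱼ)

L_0(3.9) = (3.9 - 5)/(3 - 5) = 0.550000
L_1(3.9) = (3.9 - 3)/(5 - 3) = 0.450000

P(3.9) = (-9)×L_0(3.9) + 7×L_1(3.9)
P(3.9) = -1.800000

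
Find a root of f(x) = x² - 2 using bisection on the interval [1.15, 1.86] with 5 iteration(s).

f(x) = x² - 2
Initial interval: [1.15, 1.86]

Iteration 1:
  c_1 = (1.150000 + 1.860000)/2 = 1.505000
  f(c_1) = f(1.505000) = 0.265025
  f(a) × f(c) < 0, new interval: [1.150000, 1.505000]
Iteration 2:
  c_2 = (1.150000 + 1.505000)/2 = 1.327500
  f(c_2) = f(1.327500) = -0.237744
  f(a) × f(c) ≥ 0, new interval: [1.327500, 1.505000]
Iteration 3:
  c_3 = (1.327500 + 1.505000)/2 = 1.416250
  f(c_3) = f(1.416250) = 0.005764
  f(a) × f(c) < 0, new interval: [1.327500, 1.416250]
Iteration 4:
  c_4 = (1.327500 + 1.416250)/2 = 1.371875
  f(c_4) = f(1.371875) = -0.117959
  f(a) × f(c) ≥ 0, new interval: [1.371875, 1.416250]
Iteration 5:
  c_5 = (1.371875 + 1.416250)/2 = 1.394062
  f(c_5) = f(1.394062) = -0.056590
  f(a) × f(c) ≥ 0, new interval: [1.394062, 1.416250]

After 5 iteration(s), the approximation is c_5 = 1.394062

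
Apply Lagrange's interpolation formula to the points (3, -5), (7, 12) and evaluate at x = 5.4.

Lagrange interpolation formula:
P(x) = Σ yᵢ × Lᵢ(x)
where Lᵢ(x) = Π_{j≠i} (x - xⱼ)/(xᵢ - xⱼ)

L_0(5.4) = (5.4 - 7)/(3 - 7) = 0.400000
L_1(5.4) = (5.4 - 3)/(7 - 3) = 0.600000

P(5.4) = (-5)×L_0(5.4) + 12×L_1(5.4)
P(5.4) = 5.200000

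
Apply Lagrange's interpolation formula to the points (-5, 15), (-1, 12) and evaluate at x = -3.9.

Lagrange interpolation formula:
P(x) = Σ yᵢ × Lᵢ(x)
where Lᵢ(x) = Π_{j≠i} (x - xⱼ)/(xᵢ - xⱼ)

L_0(-3.9) = (-3.9 - (-1))/(-5 - (-1)) = 0.725000
L_1(-3.9) = (-3.9 - (-5))/(-1 - (-5)) = 0.275000

P(-3.9) = 15×L_0(-3.9) + 12×L_1(-3.9)
P(-3.9) = 14.175000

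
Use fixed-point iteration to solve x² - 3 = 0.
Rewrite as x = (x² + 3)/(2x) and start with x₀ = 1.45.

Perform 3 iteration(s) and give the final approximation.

Equation: x² - 3 = 0
Fixed-point form: x = (x² + 3)/(2x)
x₀ = 1.45

x_1 = g(1.450000) = 1.759483
x_2 = g(1.759483) = 1.732265
x_3 = g(1.732265) = 1.732051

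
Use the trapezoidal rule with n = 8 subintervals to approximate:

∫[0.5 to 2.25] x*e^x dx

f(x) = x*e^x
a = 0.5, b = 2.25, n = 8
h = (b - a)/n = 0.218750

Trapezoidal rule: (h/2)[f(x₀) + 2f(x₁) + 2f(x₂) + ... + f(xₙ)]

x_0 = 0.5000, f(x_0) = 0.824361, coefficient = 1
x_1 = 0.7188, f(x_1) = 1.474779, coefficient = 2
x_2 = 0.9375, f(x_2) = 2.393990, coefficient = 2
x_3 = 1.1562, f(x_3) = 3.674555, coefficient = 2
x_4 = 1.3750, f(x_4) = 5.438230, coefficient = 2
x_5 = 1.5938, f(x_5) = 7.844712, coefficient = 2
x_6 = 1.8125, f(x_6) = 11.102909, coefficient = 2
x_7 = 2.0312, f(x_7) = 15.485458, coefficient = 2
x_8 = 2.2500, f(x_8) = 21.347406, coefficient = 1

I ≈ (0.218750/2) × 117.001033 = 12.796988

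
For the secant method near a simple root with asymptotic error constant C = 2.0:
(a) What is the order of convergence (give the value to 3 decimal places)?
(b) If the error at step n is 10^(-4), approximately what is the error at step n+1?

(a) Secant method has superlinear convergence with order φ = (1+√5)/2 ≈ 1.618.
    This means |e_{n+1}| ≈ C|e_n|^1.618.

(b) With |e_n| = 10^(-4) and C = 2.0:
    |e_{n+1}| ≈ 2.0 × (10^(-4))^1.618 = 2.0 × 10^(-6.47)

(a) ≈ 1.618 (golden ratio); (b) |e_{n+1}| ≈ 6.744e-07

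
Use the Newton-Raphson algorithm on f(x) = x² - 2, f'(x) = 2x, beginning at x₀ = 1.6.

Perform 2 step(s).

f(x) = x² - 2
f'(x) = 2x
x₀ = 1.6

Newton-Raphson formula: x_{n+1} = x_n - f(x_n)/f'(x_n)

Iteration 1:
  f(1.600000) = 0.560000
  f'(1.600000) = 3.200000
  x_1 = 1.600000 - 0.560000/3.200000 = 1.425000
Iteration 2:
  f(1.425000) = 0.030625
  f'(1.425000) = 2.850000
  x_2 = 1.425000 - 0.030625/2.850000 = 1.414254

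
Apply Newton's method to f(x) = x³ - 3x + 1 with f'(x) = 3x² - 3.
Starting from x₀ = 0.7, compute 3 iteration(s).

f(x) = x³ - 3x + 1
f'(x) = 3x² - 3
x₀ = 0.7

Newton-Raphson formula: x_{n+1} = x_n - f(x_n)/f'(x_n)

Iteration 1:
  f(0.700000) = -0.757000
  f'(0.700000) = -1.530000
  x_1 = 0.700000 - (-0.757000)/(-1.530000) = 0.205229
Iteration 2:
  f(0.205229) = 0.392958
  f'(0.205229) = -2.873643
  x_2 = 0.205229 - 0.392958/(-2.873643) = 0.341974
Iteration 3:
  f(0.341974) = 0.014070
  f'(0.341974) = -2.649161
  x_3 = 0.341974 - 0.014070/(-2.649161) = 0.347285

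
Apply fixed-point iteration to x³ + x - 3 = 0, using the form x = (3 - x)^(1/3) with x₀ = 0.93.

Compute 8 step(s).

Equation: x³ + x - 3 = 0
Fixed-point form: x = (3 - x)^(1/3)
x₀ = 0.93

x_1 = g(0.930000) = 1.274452
x_2 = g(1.274452) = 1.199432
x_3 = g(1.199432) = 1.216568
x_4 = g(1.216568) = 1.212697
x_5 = g(1.212697) = 1.213574
x_6 = g(1.213574) = 1.213375
x_7 = g(1.213375) = 1.213420
x_8 = g(1.213420) = 1.213410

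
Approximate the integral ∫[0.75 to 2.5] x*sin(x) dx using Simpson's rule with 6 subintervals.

f(x) = x*sin(x)
a = 0.75, b = 2.5, n = 6
h = (b - a)/n = 0.291667

Simpson's rule: (h/3)[f(x₀) + 4f(x₁) + 2f(x₂) + ... + f(xₙ)]

x_0 = 0.7500, f(x_0) = 0.511229, coefficient = 1
x_1 = 1.0417, f(x_1) = 0.899215, coefficient = 4
x_2 = 1.3333, f(x_2) = 1.295917, coefficient = 2
x_3 = 1.6250, f(x_3) = 1.622613, coefficient = 4
x_4 = 1.9167, f(x_4) = 1.803163, coefficient = 2
x_5 = 2.2083, f(x_5) = 1.774538, coefficient = 4
x_6 = 2.5000, f(x_6) = 1.496180, coefficient = 1

I ≈ (0.291667/3) × 25.391036 = 2.468573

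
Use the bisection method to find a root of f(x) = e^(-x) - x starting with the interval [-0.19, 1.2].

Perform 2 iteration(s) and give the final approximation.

f(x) = e^(-x) - x
Initial interval: [-0.19, 1.2]

Iteration 1:
  c_1 = (-0.190000 + 1.200000)/2 = 0.505000
  f(c_1) = f(0.505000) = 0.098506
  f(a) × f(c) ≥ 0, new interval: [0.505000, 1.200000]
Iteration 2:
  c_2 = (0.505000 + 1.200000)/2 = 0.852500
  f(c_2) = f(0.852500) = -0.426152
  f(a) × f(c) < 0, new interval: [0.505000, 0.852500]

After 2 iteration(s), the approximation is c_2 = 0.852500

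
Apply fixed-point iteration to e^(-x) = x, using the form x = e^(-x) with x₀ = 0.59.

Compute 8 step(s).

Equation: e^(-x) = x
Fixed-point form: x = e^(-x)
x₀ = 0.59

x_1 = g(0.590000) = 0.554327
x_2 = g(0.554327) = 0.574459
x_3 = g(0.574459) = 0.563010
x_4 = g(0.563010) = 0.569493
x_5 = g(0.569493) = 0.565812
x_6 = g(0.565812) = 0.567899
x_7 = g(0.567899) = 0.566715
x_8 = g(0.566715) = 0.567386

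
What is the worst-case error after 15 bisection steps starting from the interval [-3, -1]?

Bisection error bound: |error| ≤ (b-a)/2^n
|error| ≤ (-1 - (-3))/2^15 = 2/2^15
|error| ≤ 0.0000610352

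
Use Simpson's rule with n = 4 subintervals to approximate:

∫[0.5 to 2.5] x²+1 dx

f(x) = x²+1
a = 0.5, b = 2.5, n = 4
h = (b - a)/n = 0.500000

Simpson's rule: (h/3)[f(x₀) + 4f(x₁) + 2f(x₂) + ... + f(xₙ)]

x_0 = 0.5000, f(x_0) = 1.250000, coefficient = 1
x_1 = 1.0000, f(x_1) = 2.000000, coefficient = 4
x_2 = 1.5000, f(x_2) = 3.250000, coefficient = 2
x_3 = 2.0000, f(x_3) = 5.000000, coefficient = 4
x_4 = 2.5000, f(x_4) = 7.250000, coefficient = 1

I ≈ (0.500000/3) × 43.000000 = 7.166667
Exact value: 7.166667
Error: 0.000000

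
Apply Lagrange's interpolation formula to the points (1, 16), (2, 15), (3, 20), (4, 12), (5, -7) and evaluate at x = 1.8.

Lagrange interpolation formula:
P(x) = Σ yᵢ × Lᵢ(x)
where Lᵢ(x) = Π_{j≠i} (x - xⱼ)/(xᵢ - xⱼ)

L_0(1.8) = (1.8 - 2)/(1 - 2) × (1.8 - 3)/(1 - 3) × (1.8 - 4)/(1 - 4) × (1.8 - 5)/(1 - 5) = 0.070400
L_1(1.8) = (1.8 - 1)/(2 - 1) × (1.8 - 3)/(2 - 3) × (1.8 - 4)/(2 - 4) × (1.8 - 5)/(2 - 5) = 1.126400
L_2(1.8) = (1.8 - 1)/(3 - 1) × (1.8 - 2)/(3 - 2) × (1.8 - 4)/(3 - 4) × (1.8 - 5)/(3 - 5) = -0.281600
L_3(1.8) = (1.8 - 1)/(4 - 1) × (1.8 - 2)/(4 - 2) × (1.8 - 3)/(4 - 3) × (1.8 - 5)/(4 - 5) = 0.102400
L_4(1.8) = (1.8 - 1)/(5 - 1) × (1.8 - 2)/(5 - 2) × (1.8 - 3)/(5 - 3) × (1.8 - 4)/(5 - 4) = -0.017600

P(1.8) = 16×L_0(1.8) + 15×L_1(1.8) + 20×L_2(1.8) + 12×L_3(1.8) + (-7)×L_4(1.8)
P(1.8) = 13.742400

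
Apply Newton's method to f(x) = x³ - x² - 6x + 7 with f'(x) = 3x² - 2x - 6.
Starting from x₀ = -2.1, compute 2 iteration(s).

f(x) = x³ - x² - 6x + 7
f'(x) = 3x² - 2x - 6
x₀ = -2.1

Newton-Raphson formula: x_{n+1} = x_n - f(x_n)/f'(x_n)

Iteration 1:
  f(-2.100000) = 5.929000
  f'(-2.100000) = 11.430000
  x_1 = -2.100000 - 5.929000/11.430000 = -2.618723
Iteration 2:
  f(-2.618723) = -2.103809
  f'(-2.618723) = 19.810570
  x_2 = -2.618723 - (-2.103809)/19.810570 = -2.512526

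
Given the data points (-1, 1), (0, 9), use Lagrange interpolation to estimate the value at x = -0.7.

Lagrange interpolation formula:
P(x) = Σ yᵢ × Lᵢ(x)
where Lᵢ(x) = Π_{j≠i} (x - xⱼ)/(xᵢ - xⱼ)

L_0(-0.7) = (-0.7 - 0)/(-1 - 0) = 0.700000
L_1(-0.7) = (-0.7 - (-1))/(0 - (-1)) = 0.300000

P(-0.7) = 1×L_0(-0.7) + 9×L_1(-0.7)
P(-0.7) = 3.400000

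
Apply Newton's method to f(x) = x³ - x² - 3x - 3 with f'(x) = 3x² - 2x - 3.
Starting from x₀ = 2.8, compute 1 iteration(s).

f(x) = x³ - x² - 3x - 3
f'(x) = 3x² - 2x - 3
x₀ = 2.8

Newton-Raphson formula: x_{n+1} = x_n - f(x_n)/f'(x_n)

Iteration 1:
  f(2.800000) = 2.712000
  f'(2.800000) = 14.920000
  x_1 = 2.800000 - 2.712000/14.920000 = 2.618231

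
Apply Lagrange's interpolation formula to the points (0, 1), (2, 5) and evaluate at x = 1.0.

Lagrange interpolation formula:
P(x) = Σ yᵢ × Lᵢ(x)
where Lᵢ(x) = Π_{j≠i} (x - xⱼ)/(xᵢ - xⱼ)

L_0(1.0) = (1.0 - 2)/(0 - 2) = 0.500000
L_1(1.0) = (1.0 - 0)/(2 - 0) = 0.500000

P(1.0) = 1×L_0(1.0) + 5×L_1(1.0)
P(1.0) = 3.000000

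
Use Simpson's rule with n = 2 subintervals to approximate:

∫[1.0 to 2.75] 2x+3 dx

f(x) = 2x+3
a = 1.0, b = 2.75, n = 2
h = (b - a)/n = 0.875000

Simpson's rule: (h/3)[f(x₀) + 4f(x₁) + 2f(x₂) + ... + f(xₙ)]

x_0 = 1.0000, f(x_0) = 5.000000, coefficient = 1
x_1 = 1.8750, f(x_1) = 6.750000, coefficient = 4
x_2 = 2.7500, f(x_2) = 8.500000, coefficient = 1

I ≈ (0.875000/3) × 40.500000 = 11.812500
Exact value: 11.812500
Error: 0.000000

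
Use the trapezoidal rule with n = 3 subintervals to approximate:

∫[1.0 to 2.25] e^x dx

f(x) = e^x
a = 1.0, b = 2.25, n = 3
h = (b - a)/n = 0.416667

Trapezoidal rule: (h/2)[f(x₀) + 2f(x₁) + 2f(x₂) + ... + f(xₙ)]

x_0 = 1.0000, f(x_0) = 2.718282, coefficient = 1
x_1 = 1.4167, f(x_1) = 4.123353, coefficient = 2
x_2 = 1.8333, f(x_2) = 6.254701, coefficient = 2
x_3 = 2.2500, f(x_3) = 9.487736, coefficient = 1

I ≈ (0.416667/2) × 32.962126 = 6.867109
Exact value: 6.769454
Error: 0.097655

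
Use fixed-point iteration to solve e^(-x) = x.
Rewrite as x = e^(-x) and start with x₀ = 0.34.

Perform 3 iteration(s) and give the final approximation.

Equation: e^(-x) = x
Fixed-point form: x = e^(-x)
x₀ = 0.34

x_1 = g(0.340000) = 0.711770
x_2 = g(0.711770) = 0.490775
x_3 = g(0.490775) = 0.612152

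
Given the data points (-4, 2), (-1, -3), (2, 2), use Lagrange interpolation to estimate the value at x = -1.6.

Lagrange interpolation formula:
P(x) = Σ yᵢ × Lᵢ(x)
where Lᵢ(x) = Π_{j≠i} (x - xⱼ)/(xᵢ - xⱼ)

L_0(-1.6) = (-1.6 - (-1))/(-4 - (-1)) × (-1.6 - 2)/(-4 - 2) = 0.120000
L_1(-1.6) = (-1.6 - (-4))/(-1 - (-4)) × (-1.6 - 2)/(-1 - 2) = 0.960000
L_2(-1.6) = (-1.6 - (-4))/(2 - (-4)) × (-1.6 - (-1))/(2 - (-1)) = -0.080000

P(-1.6) = 2×L_0(-1.6) + (-3)×L_1(-1.6) + 2×L_2(-1.6)
P(-1.6) = -2.800000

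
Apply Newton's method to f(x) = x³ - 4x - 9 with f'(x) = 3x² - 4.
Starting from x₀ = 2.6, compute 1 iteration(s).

f(x) = x³ - 4x - 9
f'(x) = 3x² - 4
x₀ = 2.6

Newton-Raphson formula: x_{n+1} = x_n - f(x_n)/f'(x_n)

Iteration 1:
  f(2.600000) = -1.824000
  f'(2.600000) = 16.280000
  x_1 = 2.600000 - (-1.824000)/16.280000 = 2.712039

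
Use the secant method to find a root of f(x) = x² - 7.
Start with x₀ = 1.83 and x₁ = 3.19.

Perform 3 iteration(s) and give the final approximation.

f(x) = x² - 7
x₀ = 1.83, x₁ = 3.19

Secant formula: x_{n+1} = x_n - f(x_n)(x_n - x_{n-1})/(f(x_n) - f(x_{n-1}))

Iteration 1:
  f(1.830000) = -3.651100
  f(3.190000) = 3.176100
  x_2 = 3.190000 - 3.176100×(3.190000 - 1.830000)/(3.176100 - (-3.651100))
       = 2.557311
Iteration 2:
  f(3.190000) = 3.176100
  f(2.557311) = -0.460162
  x_3 = 2.557311 - (-0.460162)×(2.557311 - 3.190000)/(-0.460162 - 3.176100)
       = 2.637376
Iteration 3:
  f(2.557311) = -0.460162
  f(2.637376) = -0.044246
  x_4 = 2.637376 - (-0.044246)×(2.637376 - 2.557311)/(-0.044246 - (-0.460162))
       = 2.645894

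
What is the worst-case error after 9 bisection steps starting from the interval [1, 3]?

Bisection error bound: |error| ≤ (b-a)/2^n
|error| ≤ (3 - 1)/2^9 = 2/2^9
|error| ≤ 0.0039062500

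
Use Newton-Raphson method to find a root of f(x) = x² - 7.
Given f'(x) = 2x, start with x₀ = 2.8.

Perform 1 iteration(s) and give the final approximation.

f(x) = x² - 7
f'(x) = 2x
x₀ = 2.8

Newton-Raphson formula: x_{n+1} = x_n - f(x_n)/f'(x_n)

Iteration 1:
  f(2.800000) = 0.840000
  f'(2.800000) = 5.600000
  x_1 = 2.800000 - 0.840000/5.600000 = 2.650000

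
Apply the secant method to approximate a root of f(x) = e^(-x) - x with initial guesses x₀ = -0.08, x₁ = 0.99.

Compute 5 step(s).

f(x) = e^(-x) - x
x₀ = -0.08, x₁ = 0.99

Secant formula: x_{n+1} = x_n - f(x_n)(x_n - x_{n-1})/(f(x_n) - f(x_{n-1}))

Iteration 1:
  f(-0.080000) = 1.163287
  f(0.990000) = -0.618423
  x_2 = 0.990000 - (-0.618423)×(0.990000 - (-0.080000))/(-0.618423 - 1.163287)
       = 0.618608
Iteration 2:
  f(0.990000) = -0.618423
  f(0.618608) = -0.079914
  x_3 = 0.618608 - (-0.079914)×(0.618608 - 0.990000)/(-0.079914 - (-0.618423))
       = 0.563494
Iteration 3:
  f(0.618608) = -0.079914
  f(0.563494) = 0.005723
  x_4 = 0.563494 - 0.005723×(0.563494 - 0.618608)/(0.005723 - (-0.079914))
       = 0.567177
Iteration 4:
  f(0.563494) = 0.005723
  f(0.567177) = -0.000053
  x_5 = 0.567177 - (-0.000053)×(0.567177 - 0.563494)/(-0.000053 - 0.005723)
       = 0.567143
Iteration 5:
  f(0.567177) = -0.000053
  f(0.567143) = 0.000000
  x_6 = 0.567143 - 0.000000×(0.567143 - 0.567177)/(0.000000 - (-0.000053))
       = 0.567143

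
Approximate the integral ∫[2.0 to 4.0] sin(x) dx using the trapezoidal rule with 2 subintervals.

f(x) = sin(x)
a = 2.0, b = 4.0, n = 2
h = (b - a)/n = 1.000000

Trapezoidal rule: (h/2)[f(x₀) + 2f(x₁) + 2f(x₂) + ... + f(xₙ)]

x_0 = 2.0000, f(x_0) = 0.909297, coefficient = 1
x_1 = 3.0000, f(x_1) = 0.141120, coefficient = 2
x_2 = 4.0000, f(x_2) = -0.756802, coefficient = 1

I ≈ (1.000000/2) × 0.434735 = 0.217367
Exact value: 0.237497
Error: 0.020129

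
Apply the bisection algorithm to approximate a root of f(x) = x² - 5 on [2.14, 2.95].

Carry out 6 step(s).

f(x) = x² - 5
Initial interval: [2.14, 2.95]

Iteration 1:
  c_1 = (2.140000 + 2.950000)/2 = 2.545000
  f(c_1) = f(2.545000) = 1.477025
  f(a) × f(c) < 0, new interval: [2.140000, 2.545000]
Iteration 2:
  c_2 = (2.140000 + 2.545000)/2 = 2.342500
  f(c_2) = f(2.342500) = 0.487306
  f(a) × f(c) < 0, new interval: [2.140000, 2.342500]
Iteration 3:
  c_3 = (2.140000 + 2.342500)/2 = 2.241250
  f(c_3) = f(2.241250) = 0.023202
  f(a) × f(c) < 0, new interval: [2.140000, 2.241250]
Iteration 4:
  c_4 = (2.140000 + 2.241250)/2 = 2.190625
  f(c_4) = f(2.190625) = -0.201162
  f(a) × f(c) ≥ 0, new interval: [2.190625, 2.241250]
Iteration 5:
  c_5 = (2.190625 + 2.241250)/2 = 2.215937
  f(c_5) = f(2.215937) = -0.089621
  f(a) × f(c) ≥ 0, new interval: [2.215937, 2.241250]
Iteration 6:
  c_6 = (2.215937 + 2.241250)/2 = 2.228594
  f(c_6) = f(2.228594) = -0.033370
  f(a) × f(c) ≥ 0, new interval: [2.228594, 2.241250]

After 6 iteration(s), the approximation is c_6 = 2.228594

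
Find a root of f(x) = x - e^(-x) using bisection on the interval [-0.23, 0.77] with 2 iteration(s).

f(x) = x - e^(-x)
Initial interval: [-0.23, 0.77]

Iteration 1:
  c_1 = (-0.230000 + 0.770000)/2 = 0.270000
  f(c_1) = f(0.270000) = -0.493379
  f(a) × f(c) ≥ 0, new interval: [0.270000, 0.770000]
Iteration 2:
  c_2 = (0.270000 + 0.770000)/2 = 0.520000
  f(c_2) = f(0.520000) = -0.074521
  f(a) × f(c) ≥ 0, new interval: [0.520000, 0.770000]

After 2 iteration(s), the approximation is c_2 = 0.520000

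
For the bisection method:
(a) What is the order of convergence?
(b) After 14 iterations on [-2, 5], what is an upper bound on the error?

(a) Bisection has linear (order 1) convergence; the error is halved each step.

(b) Error bound = (b-a)/2^n = (5 - (-2))/2^{14}
    = 7/2^{14}

(a) 1 (linear); (b) error ≤ 4.27e-04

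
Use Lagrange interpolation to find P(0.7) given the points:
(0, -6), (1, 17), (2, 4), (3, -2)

Lagrange interpolation formula:
P(x) = Σ yᵢ × Lᵢ(x)
where Lᵢ(x) = Π_{j≠i} (x - xⱼ)/(xᵢ - xⱼ)

L_0(0.7) = (0.7 - 1)/(0 - 1) × (0.7 - 2)/(0 - 2) × (0.7 - 3)/(0 - 3) = 0.149500
L_1(0.7) = (0.7 - 0)/(1 - 0) × (0.7 - 2)/(1 - 2) × (0.7 - 3)/(1 - 3) = 1.046500
L_2(0.7) = (0.7 - 0)/(2 - 0) × (0.7 - 1)/(2 - 1) × (0.7 - 3)/(2 - 3) = -0.241500
L_3(0.7) = (0.7 - 0)/(3 - 0) × (0.7 - 1)/(3 - 1) × (0.7 - 2)/(3 - 2) = 0.045500

P(0.7) = (-6)×L_0(0.7) + 17×L_1(0.7) + 4×L_2(0.7) + (-2)×L_3(0.7)
P(0.7) = 15.836500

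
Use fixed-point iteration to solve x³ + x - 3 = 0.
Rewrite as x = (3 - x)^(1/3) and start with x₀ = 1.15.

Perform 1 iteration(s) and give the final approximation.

Equation: x³ + x - 3 = 0
Fixed-point form: x = (3 - x)^(1/3)
x₀ = 1.15

x_1 = g(1.150000) = 1.227601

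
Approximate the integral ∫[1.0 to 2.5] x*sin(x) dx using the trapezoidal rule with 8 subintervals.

f(x) = x*sin(x)
a = 1.0, b = 2.5, n = 8
h = (b - a)/n = 0.187500

Trapezoidal rule: (h/2)[f(x₀) + 2f(x₁) + 2f(x₂) + ... + f(xₙ)]

x_0 = 1.0000, f(x_0) = 0.841471, coefficient = 1
x_1 = 1.1875, f(x_1) = 1.101331, coefficient = 2
x_2 = 1.3750, f(x_2) = 1.348728, coefficient = 2
x_3 = 1.5625, f(x_3) = 1.562446, coefficient = 2
x_4 = 1.7500, f(x_4) = 1.721975, coefficient = 2
x_5 = 1.9375, f(x_5) = 1.808684, coefficient = 2
x_6 = 2.1250, f(x_6) = 1.806930, coefficient = 2
x_7 = 2.3125, f(x_7) = 1.705050, coefficient = 2
x_8 = 2.5000, f(x_8) = 1.496180, coefficient = 1

I ≈ (0.187500/2) × 24.447939 = 2.291994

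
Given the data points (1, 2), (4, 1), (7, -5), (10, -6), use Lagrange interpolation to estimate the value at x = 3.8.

Lagrange interpolation formula:
P(x) = Σ yᵢ × Lᵢ(x)
where Lᵢ(x) = Π_{j≠i} (x - xⱼ)/(xᵢ - xⱼ)

L_0(3.8) = (3.8 - 4)/(1 - 4) × (3.8 - 7)/(1 - 7) × (3.8 - 10)/(1 - 10) = 0.024494
L_1(3.8) = (3.8 - 1)/(4 - 1) × (3.8 - 7)/(4 - 7) × (3.8 - 10)/(4 - 10) = 1.028741
L_2(3.8) = (3.8 - 1)/(7 - 1) × (3.8 - 4)/(7 - 4) × (3.8 - 10)/(7 - 10) = -0.064296
L_3(3.8) = (3.8 - 1)/(10 - 1) × (3.8 - 4)/(10 - 4) × (3.8 - 7)/(10 - 7) = 0.011062

P(3.8) = 2×L_0(3.8) + 1×L_1(3.8) + (-5)×L_2(3.8) + (-6)×L_3(3.8)
P(3.8) = 1.332840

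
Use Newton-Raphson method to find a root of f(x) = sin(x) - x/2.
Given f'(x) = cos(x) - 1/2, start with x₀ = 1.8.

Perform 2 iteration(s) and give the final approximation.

f(x) = sin(x) - x/2
f'(x) = cos(x) - 1/2
x₀ = 1.8

Newton-Raphson formula: x_{n+1} = x_n - f(x_n)/f'(x_n)

Iteration 1:
  f(1.800000) = 0.073848
  f'(1.800000) = -0.727202
  x_1 = 1.800000 - 0.073848/(-0.727202) = 1.901550
Iteration 2:
  f(1.901550) = -0.004977
  f'(1.901550) = -0.824756
  x_2 = 1.901550 - (-0.004977)/(-0.824756) = 1.895515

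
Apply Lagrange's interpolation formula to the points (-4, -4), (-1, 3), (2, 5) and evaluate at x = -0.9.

Lagrange interpolation formula:
P(x) = Σ yᵢ × Lᵢ(x)
where Lᵢ(x) = Π_{j≠i} (x - xⱼ)/(xᵢ - xⱼ)

L_0(-0.9) = (-0.9 - (-1))/(-4 - (-1)) × (-0.9 - 2)/(-4 - 2) = -0.016111
L_1(-0.9) = (-0.9 - (-4))/(-1 - (-4)) × (-0.9 - 2)/(-1 - 2) = 0.998889
L_2(-0.9) = (-0.9 - (-4))/(2 - (-4)) × (-0.9 - (-1))/(2 - (-1)) = 0.017222

P(-0.9) = (-4)×L_0(-0.9) + 3×L_1(-0.9) + 5×L_2(-0.9)
P(-0.9) = 3.147222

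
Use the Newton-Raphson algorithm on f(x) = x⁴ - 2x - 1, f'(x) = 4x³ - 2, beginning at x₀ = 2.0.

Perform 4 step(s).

f(x) = x⁴ - 2x - 1
f'(x) = 4x³ - 2
x₀ = 2.0

Newton-Raphson formula: x_{n+1} = x_n - f(x_n)/f'(x_n)

Iteration 1:
  f(2.000000) = 11.000000
  f'(2.000000) = 30.000000
  x_1 = 2.000000 - 11.000000/30.000000 = 1.633333
Iteration 2:
  f(1.633333) = 2.850372
  f'(1.633333) = 15.429481
  x_2 = 1.633333 - 2.850372/15.429481 = 1.448598
Iteration 3:
  f(1.448598) = 0.506238
  f'(1.448598) = 10.159160
  x_3 = 1.448598 - 0.506238/10.159160 = 1.398767
Iteration 4:
  f(1.398767) = 0.030553
  f'(1.398767) = 8.947032
  x_4 = 1.398767 - 0.030553/8.947032 = 1.395352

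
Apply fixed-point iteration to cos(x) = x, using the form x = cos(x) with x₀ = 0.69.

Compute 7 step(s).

Equation: cos(x) = x
Fixed-point form: x = cos(x)
x₀ = 0.69

x_1 = g(0.690000) = 0.771246
x_2 = g(0.771246) = 0.717043
x_3 = g(0.717043) = 0.753752
x_4 = g(0.753752) = 0.729126
x_5 = g(0.729126) = 0.745757
x_6 = g(0.745757) = 0.734574
x_7 = g(0.734574) = 0.742116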